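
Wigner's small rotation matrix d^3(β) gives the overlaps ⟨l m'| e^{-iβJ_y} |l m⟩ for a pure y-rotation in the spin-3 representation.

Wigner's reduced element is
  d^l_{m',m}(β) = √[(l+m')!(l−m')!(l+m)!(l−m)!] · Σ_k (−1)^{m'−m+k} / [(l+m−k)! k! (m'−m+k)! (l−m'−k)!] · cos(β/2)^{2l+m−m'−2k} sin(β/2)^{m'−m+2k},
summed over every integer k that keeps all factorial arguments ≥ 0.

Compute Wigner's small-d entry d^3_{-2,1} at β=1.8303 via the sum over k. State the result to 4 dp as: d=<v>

d=0.1105

d^3_{-2,1}(β=1.8303) via Wigner's sum:
c=cos(1.8303/2)=0.609672, s=sin(1.8303/2)=0.792654; N=√[1·120·24·2]=75.894664
k∈{3,4} keeps every argument non-negative
  k=3: (−1)^0·75.8947/(12)·0.6097^3·0.7927^3 = +0.713788
  k=4: (−1)^1·75.8947/(24)·0.6097^1·0.7927^5 = -0.603274
d^3_{-2,1}(1.8303) = +0.713788 -0.603274 = +0.110514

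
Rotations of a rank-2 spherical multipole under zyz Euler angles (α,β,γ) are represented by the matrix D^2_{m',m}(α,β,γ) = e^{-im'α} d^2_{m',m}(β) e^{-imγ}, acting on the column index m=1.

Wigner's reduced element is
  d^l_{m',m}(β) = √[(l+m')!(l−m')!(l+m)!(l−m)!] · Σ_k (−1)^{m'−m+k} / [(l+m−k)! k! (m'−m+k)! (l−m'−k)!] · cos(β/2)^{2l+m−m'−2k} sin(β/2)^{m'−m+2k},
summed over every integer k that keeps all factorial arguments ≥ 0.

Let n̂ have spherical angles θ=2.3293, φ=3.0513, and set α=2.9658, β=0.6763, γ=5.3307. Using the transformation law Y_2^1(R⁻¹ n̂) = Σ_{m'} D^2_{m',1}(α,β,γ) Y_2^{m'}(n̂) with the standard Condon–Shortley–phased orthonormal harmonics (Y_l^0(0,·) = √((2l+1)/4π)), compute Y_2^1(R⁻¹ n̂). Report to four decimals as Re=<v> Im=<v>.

Need the full column D^2_{m',1} for m'=−2..2 at α=2.9658, β=0.6763, γ=5.3307.
cos(β/2)=0.943370, sin(β/2)=0.331742
d^2_{-2,1}: single k=3 term ⇒ +0.068883;  D = +0.056817+0.038946i
d^2_{-1,1}: k∈[2..3] ⇒ +0.293824 -0.012112 = +0.281712;  D = -0.200927-0.197459i
d^2_{0,1}: k∈[1..2] ⇒ +0.682217 -0.084365 = +0.597853;  D = +0.346551+0.487165i
d^2_{1,1}: k∈[0..1] ⇒ +0.792006 -0.293824 = +0.498181;  D = -0.213330-0.450195i
d^2_{2,1}: single k=0 term ⇒ -0.557028;  D = -0.146818-0.537331i
Y_2^{m'}(θ=2.3293,φ=3.0513) and Σ D·Y over m':
  (+0.0568+0.0389i)·(+0.2002+0.0366i)  (-0.2009-0.1975i)·(+0.3841+0.0348i)  (+0.3466+0.4872i)·(+0.1323+0.0000i)  (-0.2133-0.4502i)·(-0.3841+0.0348i)  (-0.1468-0.5373i)·(+0.2002-0.0366i)
Y_2^1(R⁻¹ n̂) = +0.034041+0.054773i

Re=0.0340 Im=0.0548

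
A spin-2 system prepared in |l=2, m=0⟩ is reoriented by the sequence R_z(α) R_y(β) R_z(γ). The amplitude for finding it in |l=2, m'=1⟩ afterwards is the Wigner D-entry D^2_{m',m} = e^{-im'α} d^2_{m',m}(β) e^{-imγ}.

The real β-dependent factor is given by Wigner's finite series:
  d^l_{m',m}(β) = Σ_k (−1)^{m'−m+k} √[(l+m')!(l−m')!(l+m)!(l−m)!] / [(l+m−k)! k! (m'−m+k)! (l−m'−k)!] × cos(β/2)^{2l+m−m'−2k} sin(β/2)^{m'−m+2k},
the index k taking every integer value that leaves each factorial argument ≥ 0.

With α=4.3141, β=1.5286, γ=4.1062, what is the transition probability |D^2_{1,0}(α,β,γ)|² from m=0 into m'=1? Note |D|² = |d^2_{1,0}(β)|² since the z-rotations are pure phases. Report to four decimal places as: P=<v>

P=0.0027

D^2_{1,0}(4.3141,1.5286,4.1062) = e^{-i·1·4.3141}·d^2_{1,0}(1.5286)·e^{-i·0·4.1062}. Compute d first:
With c≡cos(β/2)=0.721867 and s≡sin(β/2)=0.692032, N=[6·1·2·2]^{1/2}=4.898979
Admissible k: 0..1 (factorial args all ≥0)
  k=0: (−1)^1·4.8990/(2)·0.7219^3·0.6920^1 = -0.637637
  k=1: (−1)^2·4.8990/(2)·0.7219^1·0.6920^3 = +0.586018
d^2_{1,0}(1.5286) = -0.637637 +0.586018 = -0.051618
|D^2_{1,0}|² = |d^2_{1,0}(β)|² = (-0.051618)² = 0.002664 (the z-rotation phases have unit modulus)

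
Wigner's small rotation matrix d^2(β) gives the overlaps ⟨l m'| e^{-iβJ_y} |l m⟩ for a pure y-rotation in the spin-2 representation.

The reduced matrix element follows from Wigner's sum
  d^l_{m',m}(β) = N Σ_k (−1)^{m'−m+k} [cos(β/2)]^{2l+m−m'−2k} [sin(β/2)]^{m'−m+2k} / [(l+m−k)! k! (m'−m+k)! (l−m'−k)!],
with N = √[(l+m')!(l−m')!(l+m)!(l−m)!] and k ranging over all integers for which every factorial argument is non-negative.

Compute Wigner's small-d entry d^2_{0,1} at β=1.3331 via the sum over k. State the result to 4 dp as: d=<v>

d^2_{0,1}(β=1.3331) via Wigner's sum:
c=cos(1.3331/2)=0.785959, s=sin(1.3331/2)=0.618278; N=√[2·2·6·1]=4.898979
The bounds max(0,m−m')=1 and min(l+m,l−m')=2 give 2 terms
  k=1: (−1)^0·4.8990/(2)·0.7860^3·0.6183^1 = +0.735292
  k=2: (−1)^1·4.8990/(2)·0.7860^1·0.6183^3 = -0.455017
d^2_{0,1}(1.3331) = +0.735292 -0.455017 = +0.280275

d=0.2803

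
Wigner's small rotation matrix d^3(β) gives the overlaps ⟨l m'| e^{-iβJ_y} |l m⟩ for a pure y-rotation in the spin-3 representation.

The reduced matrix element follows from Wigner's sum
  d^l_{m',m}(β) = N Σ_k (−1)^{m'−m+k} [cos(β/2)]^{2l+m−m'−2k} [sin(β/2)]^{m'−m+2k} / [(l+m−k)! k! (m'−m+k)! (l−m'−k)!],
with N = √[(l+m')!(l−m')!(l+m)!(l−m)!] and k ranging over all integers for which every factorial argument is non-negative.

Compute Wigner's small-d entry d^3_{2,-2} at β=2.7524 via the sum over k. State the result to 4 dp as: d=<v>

d^3_{2,-2}(β=2.7524) via Wigner's sum:
With c≡cos(β/2)=0.193370 and s≡sin(β/2)=0.981126, N=[120·1·1·120]^{1/2}=120.000000
k∈{0,1} keeps every argument non-negative
  k=0: (−1)^4·120.0000/(24)·0.1934^2·0.9811^4 = +0.173240
  k=1: (−1)^5·120.0000/(120)·0.1934^0·0.9811^6 = -0.891966
d^3_{2,-2}(2.7524) = +0.173240 -0.891966 = -0.718725

d=-0.7187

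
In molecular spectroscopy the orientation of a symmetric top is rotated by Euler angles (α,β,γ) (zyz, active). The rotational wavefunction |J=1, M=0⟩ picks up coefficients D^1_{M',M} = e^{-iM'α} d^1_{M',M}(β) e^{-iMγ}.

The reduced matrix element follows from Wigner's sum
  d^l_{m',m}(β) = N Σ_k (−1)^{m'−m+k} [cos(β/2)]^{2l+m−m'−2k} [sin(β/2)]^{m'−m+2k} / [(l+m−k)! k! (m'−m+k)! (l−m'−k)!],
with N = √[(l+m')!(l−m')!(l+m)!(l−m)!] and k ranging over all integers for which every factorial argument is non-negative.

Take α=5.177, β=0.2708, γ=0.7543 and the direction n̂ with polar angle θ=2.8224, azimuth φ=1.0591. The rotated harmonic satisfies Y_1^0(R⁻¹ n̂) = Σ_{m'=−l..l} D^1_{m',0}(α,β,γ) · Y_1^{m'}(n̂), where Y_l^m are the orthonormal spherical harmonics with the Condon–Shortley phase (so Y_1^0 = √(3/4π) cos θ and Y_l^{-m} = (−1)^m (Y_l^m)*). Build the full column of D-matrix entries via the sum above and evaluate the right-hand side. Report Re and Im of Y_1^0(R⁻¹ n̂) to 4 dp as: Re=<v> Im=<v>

Need the full column D^1_{m',0} for m'=−1..1 at α=5.177, β=0.2708, γ=0.7543.
cos(β/2)=0.990847, sin(β/2)=0.134987
d^1_{-1,0}: single k=1 term ⇒ +0.189153;  D = +0.084755-0.169102i
d^1_{0,0}: k∈[0..1] ⇒ +0.981779 -0.018221 = +0.963557;  D = +0.963557+0.000000i
d^1_{1,0}: single k=0 term ⇒ -0.189153;  D = -0.084755-0.169102i
Y_1^{m'}(θ=2.8224,φ=1.0591) and Σ D·Y over m':
  (+0.0848-0.1691i)·(+0.0531-0.0945i)  (+0.9636+0.0000i)·(-0.4639+0.0000i)  (-0.0848-0.1691i)·(-0.0531-0.0945i)
Y_1^0(R⁻¹ n̂) = -0.469988+0.000000i

Re=-0.4700 Im=0.0000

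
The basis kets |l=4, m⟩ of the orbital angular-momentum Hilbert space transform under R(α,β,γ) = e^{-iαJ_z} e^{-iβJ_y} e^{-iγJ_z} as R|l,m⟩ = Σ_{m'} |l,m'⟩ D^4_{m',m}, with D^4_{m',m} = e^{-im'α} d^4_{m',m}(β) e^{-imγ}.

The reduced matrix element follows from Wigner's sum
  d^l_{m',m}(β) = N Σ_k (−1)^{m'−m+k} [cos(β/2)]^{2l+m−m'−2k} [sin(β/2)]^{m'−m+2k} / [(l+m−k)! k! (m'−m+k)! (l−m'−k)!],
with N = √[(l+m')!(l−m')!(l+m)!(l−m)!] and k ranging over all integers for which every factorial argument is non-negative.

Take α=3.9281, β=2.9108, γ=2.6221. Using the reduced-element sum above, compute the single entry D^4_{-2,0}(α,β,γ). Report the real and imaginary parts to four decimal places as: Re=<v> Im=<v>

First d^4_{-2,0}(β=2.9108), then the phase factors e^{-i(-2)α} and e^{-i(0)γ}:
Half-angle: c=0.115140, s=0.993349. N=√(2·720·24·24)=910.735966
Admissible k: 2..4 (factorial args all ≥0)
  k=2: (−1)^0·910.7360/(96)·0.1151^6·0.9933^2 = +0.000022
  k=3: (−1)^1·910.7360/(36)·0.1151^4·0.9933^4 = -0.004329
  k=4: (−1)^2·910.7360/(96)·0.1151^2·0.9933^6 = +0.120834
d^4_{-2,0}(2.9108) = +0.000022 -0.004329 +0.120834 = +0.116526
Phases: e^{-i·(-2)·3.9281}=-0.002218+0.999998i, e^{-i·(0)·2.6221}=+1.000000+0.000000i ⇒ D=-0.000258+0.116526i

Re=-0.0003 Im=0.1165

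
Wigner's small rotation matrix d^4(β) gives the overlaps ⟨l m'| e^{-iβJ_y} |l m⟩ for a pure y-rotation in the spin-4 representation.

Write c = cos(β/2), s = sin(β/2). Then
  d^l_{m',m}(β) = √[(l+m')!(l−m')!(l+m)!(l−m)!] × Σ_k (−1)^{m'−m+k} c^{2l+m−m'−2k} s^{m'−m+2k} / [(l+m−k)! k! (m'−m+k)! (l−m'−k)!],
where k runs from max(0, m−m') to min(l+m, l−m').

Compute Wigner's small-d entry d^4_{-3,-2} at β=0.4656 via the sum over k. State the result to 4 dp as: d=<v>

d^4_{-3,-2}(β=0.4656) via Wigner's sum:
With c≡cos(β/2)=0.973024 and s≡sin(β/2)=0.230703, N=[1·5040·2·720]^{1/2}=2693.993318
k∈{1,2} keeps every argument non-negative
  k=1: (−1)^0·2693.9933/(720)·0.9730^7·0.2307^1 = +0.712825
  k=2: (−1)^1·2693.9933/(240)·0.9730^5·0.2307^3 = -0.120216
d^4_{-3,-2}(0.4656) = +0.712825 -0.120216 = +0.592608

d=0.5926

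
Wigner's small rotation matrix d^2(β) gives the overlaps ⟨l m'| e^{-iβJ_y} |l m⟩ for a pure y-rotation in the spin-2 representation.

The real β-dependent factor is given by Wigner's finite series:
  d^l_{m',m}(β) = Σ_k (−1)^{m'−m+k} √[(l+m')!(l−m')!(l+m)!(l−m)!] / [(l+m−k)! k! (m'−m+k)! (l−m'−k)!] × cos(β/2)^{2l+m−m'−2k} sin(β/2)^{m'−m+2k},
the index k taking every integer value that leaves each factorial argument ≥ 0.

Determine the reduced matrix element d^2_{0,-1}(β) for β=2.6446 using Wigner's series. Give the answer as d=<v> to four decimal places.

d=0.5133

d^2_{0,-1}(β=2.6446) via Wigner's sum:
With c≡cos(β/2)=0.245947 and s≡sin(β/2)=0.969283, N=[2·2·1·6]^{1/2}=4.898979
k: max(0,(-1)−(0))=0 … min(2+(-1),2−(0))=1
  k=0: (−1)^1·4.8990/(2)·0.2459^3·0.9693^1 = -0.035322
  k=1: (−1)^2·4.8990/(2)·0.2459^1·0.9693^3 = +0.548617
d^2_{0,-1}(2.6446) = -0.035322 +0.548617 = +0.513294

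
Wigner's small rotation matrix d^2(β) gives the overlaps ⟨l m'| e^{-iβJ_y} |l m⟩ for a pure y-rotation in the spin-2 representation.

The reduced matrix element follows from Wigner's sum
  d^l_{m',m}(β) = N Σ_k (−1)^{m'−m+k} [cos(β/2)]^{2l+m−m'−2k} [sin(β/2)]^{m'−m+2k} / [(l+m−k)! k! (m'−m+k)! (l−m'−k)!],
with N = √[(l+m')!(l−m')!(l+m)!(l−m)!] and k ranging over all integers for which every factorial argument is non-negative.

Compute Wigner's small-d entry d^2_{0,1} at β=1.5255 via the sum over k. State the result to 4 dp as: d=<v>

d^2_{0,1}(β=1.5255) via Wigner's sum:
With c≡cos(β/2)=0.722939 and s≡sin(β/2)=0.690912, N=[2·2·6·1]^{1/2}=4.898979
k∈{1,2} keeps every argument non-negative
  k=1: (−1)^0·4.8990/(2)·0.7229^3·0.6909^1 = +0.639445
  k=2: (−1)^1·4.8990/(2)·0.7229^1·0.6909^3 = -0.584044
d^2_{0,1}(1.5255) = +0.639445 -0.584044 = +0.055401

d=0.0554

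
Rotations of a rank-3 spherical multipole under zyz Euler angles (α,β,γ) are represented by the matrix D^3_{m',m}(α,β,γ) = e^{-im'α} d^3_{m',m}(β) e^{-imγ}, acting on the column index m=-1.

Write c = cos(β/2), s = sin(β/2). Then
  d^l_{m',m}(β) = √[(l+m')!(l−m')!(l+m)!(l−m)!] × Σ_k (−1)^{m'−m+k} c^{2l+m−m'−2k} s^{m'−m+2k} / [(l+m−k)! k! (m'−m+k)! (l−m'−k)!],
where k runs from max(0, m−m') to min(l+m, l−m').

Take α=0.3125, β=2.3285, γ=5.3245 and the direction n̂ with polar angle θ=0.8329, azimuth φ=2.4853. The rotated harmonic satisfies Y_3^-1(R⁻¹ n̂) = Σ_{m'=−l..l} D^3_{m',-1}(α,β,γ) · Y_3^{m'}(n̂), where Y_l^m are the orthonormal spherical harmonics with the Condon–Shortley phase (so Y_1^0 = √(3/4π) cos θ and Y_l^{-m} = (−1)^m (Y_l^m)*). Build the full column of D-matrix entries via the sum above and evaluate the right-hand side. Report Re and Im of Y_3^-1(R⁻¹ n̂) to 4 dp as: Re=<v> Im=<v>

Re=-0.3851 Im=-0.1166

Need the full column D^3_{m',-1} for m'=−3..3 at α=0.3125, β=2.3285, γ=5.3245.
cos(β/2)=0.395440, sin(β/2)=0.918492
d^3_{-3,-1}: single k=2 term ⇒ +0.079894;  D = +0.079877-0.001692i
d^3_{-2,-1}: k∈[1..2] ⇒ +0.028085 -0.303037 = -0.274952;  D = -0.259787+0.090054i
d^3_{-1,-1}: k∈[0..2] ⇒ +0.003824 -0.165029 +0.667749 = +0.506543;  D = +0.404417-0.305012i
d^3_{0,-1}: k∈[0..2] ⇒ -0.030766 +0.497941 -0.895463 = -0.428287;  D = -0.246092+0.350526i
d^3_{1,-1}: k∈[0..2] ⇒ +0.123772 -0.890331 +0.600416 = -0.166143;  D = -0.049037+0.158742i
d^3_{2,-1}: k∈[0..1] ⇒ -0.303037 +0.817442 = +0.514405;  D = -0.006630-0.514362i
d^3_{3,-1}: single k=0 term ⇒ +0.431030;  D = -0.137790-0.408412i
Y_3^{m'}(θ=0.8329,φ=2.4853) and Σ D·Y over m':
  (+0.0799-0.0017i)·(+0.0655-0.1558i)  (-0.2598+0.0901i)·(+0.0961+0.3639i)  (+0.4044-0.3050i)·(-0.2392-0.1843i)  (-0.2461+0.3505i)·(-0.1851+0.0000i)  (-0.0490+0.1587i)·(+0.2392-0.1843i)  (-0.0066-0.5144i)·(+0.0961-0.3639i)  (-0.1378-0.4084i)·(-0.0655-0.1558i)
Y_3^-1(R⁻¹ n̂) = -0.385065-0.116638i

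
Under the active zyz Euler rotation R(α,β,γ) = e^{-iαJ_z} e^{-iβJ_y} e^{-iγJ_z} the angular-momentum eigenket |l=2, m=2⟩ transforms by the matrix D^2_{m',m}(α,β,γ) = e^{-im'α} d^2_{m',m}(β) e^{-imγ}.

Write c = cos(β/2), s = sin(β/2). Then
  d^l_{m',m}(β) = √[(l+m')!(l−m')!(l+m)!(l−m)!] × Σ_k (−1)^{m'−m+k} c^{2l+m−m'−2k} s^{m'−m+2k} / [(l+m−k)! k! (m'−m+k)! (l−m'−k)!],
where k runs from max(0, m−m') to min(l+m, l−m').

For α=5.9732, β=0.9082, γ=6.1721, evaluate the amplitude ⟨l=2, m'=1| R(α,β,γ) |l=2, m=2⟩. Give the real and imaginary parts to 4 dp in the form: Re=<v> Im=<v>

Split into d^2_{1,2}(β=0.9082) × two z-phases.
With c≡cos(β/2)=0.898656 and s≡sin(β/2)=0.438654, N=[6·1·24·1]^{1/2}=12.000000
k∈{1} keeps every argument non-negative
  k=1: (−1)^0·12.0000/(6)·0.8987^3·0.4387^1 = +0.636697
d^2_{1,2}(0.9082) = +0.636697
D = (+0.952338+0.305045i)·(+0.636697)·(+0.975421+0.220347i) = +0.548651+0.323055i

Re=0.5487 Im=0.3231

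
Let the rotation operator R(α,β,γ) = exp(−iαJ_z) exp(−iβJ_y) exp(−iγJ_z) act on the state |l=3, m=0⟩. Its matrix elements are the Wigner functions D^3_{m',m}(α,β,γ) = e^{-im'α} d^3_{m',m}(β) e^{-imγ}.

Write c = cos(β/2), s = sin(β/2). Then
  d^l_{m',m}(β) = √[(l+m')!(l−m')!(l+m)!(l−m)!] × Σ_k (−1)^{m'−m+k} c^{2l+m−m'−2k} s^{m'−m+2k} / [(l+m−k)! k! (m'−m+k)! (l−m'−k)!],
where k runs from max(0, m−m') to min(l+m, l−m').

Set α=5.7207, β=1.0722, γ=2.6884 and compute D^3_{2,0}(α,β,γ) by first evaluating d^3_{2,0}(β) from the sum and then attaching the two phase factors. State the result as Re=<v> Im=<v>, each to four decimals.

Split into d^3_{2,0}(β=1.0722) × two z-phases.
Half-angle: c=0.859707, s=0.510787. N=√(120·1·6·6)=65.726707
k: max(0,(0)−(2))=0 … min(3+(0),3−(2))=1
  k=0: (−1)^2·65.7267/(12)·0.8597^4·0.5108^2 = +0.780626
  k=1: (−1)^3·65.7267/(12)·0.8597^2·0.5108^4 = -0.275563
d^3_{2,0}(1.0722) = +0.780626 -0.275563 = +0.505062
Phases: e^{-i·(2)·5.7207}=+0.431203+0.902255i, e^{-i·(0)·2.6884}=+1.000000+0.000000i ⇒ D=+0.217784+0.455695i

Re=0.2178 Im=0.4557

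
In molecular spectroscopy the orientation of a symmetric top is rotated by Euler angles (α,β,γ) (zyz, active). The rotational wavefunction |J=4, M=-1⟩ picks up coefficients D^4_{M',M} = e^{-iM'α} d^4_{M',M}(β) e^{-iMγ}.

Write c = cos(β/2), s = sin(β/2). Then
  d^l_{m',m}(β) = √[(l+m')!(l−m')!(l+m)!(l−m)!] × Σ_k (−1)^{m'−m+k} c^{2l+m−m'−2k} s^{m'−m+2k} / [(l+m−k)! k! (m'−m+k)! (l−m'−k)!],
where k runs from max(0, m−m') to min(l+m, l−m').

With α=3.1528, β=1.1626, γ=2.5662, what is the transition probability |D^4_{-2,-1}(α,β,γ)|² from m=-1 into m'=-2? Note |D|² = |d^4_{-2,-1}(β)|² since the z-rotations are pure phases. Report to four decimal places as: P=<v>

P=0.1271

D^4_{-2,-1}(3.1528,1.1626,2.5662) = e^{-i·-2·3.1528}·d^4_{-2,-1}(1.1626)·e^{-i·-1·2.5662}. Compute d first:
With c≡cos(β/2)=0.835750 and s≡sin(β/2)=0.549111, N=[2·720·6·120]^{1/2}=1018.233765
k∈{1,2,3} keeps every argument non-negative
  k=1: (−1)^0·1018.2338/(240)·0.8357^7·0.5491^1 = +0.663482
  k=2: (−1)^1·1018.2338/(48)·0.8357^5·0.5491^3 = -1.432079
  k=3: (−1)^2·1018.2338/(72)·0.8357^3·0.5491^5 = +0.412139
d^4_{-2,-1}(1.1626) = +0.663482 -1.432079 +0.412139 = -0.356458
|D^4_{-2,-1}|² = |d^4_{-2,-1}(β)|² = (-0.356458)² = 0.127062 (the z-rotation phases have unit modulus)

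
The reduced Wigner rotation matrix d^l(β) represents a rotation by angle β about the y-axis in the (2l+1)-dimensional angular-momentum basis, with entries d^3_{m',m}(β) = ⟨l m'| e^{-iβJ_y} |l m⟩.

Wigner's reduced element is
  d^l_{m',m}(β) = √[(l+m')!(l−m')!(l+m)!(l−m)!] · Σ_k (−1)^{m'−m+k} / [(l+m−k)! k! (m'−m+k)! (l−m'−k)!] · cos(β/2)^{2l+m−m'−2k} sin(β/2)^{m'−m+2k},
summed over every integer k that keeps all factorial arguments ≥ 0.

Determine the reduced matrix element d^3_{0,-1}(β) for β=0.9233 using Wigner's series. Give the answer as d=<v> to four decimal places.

d^3_{0,-1}(β=0.9233) via Wigner's sum:
With c≡cos(β/2)=0.895319 and s≡sin(β/2)=0.445426, N=[6·6·2·24]^{1/2}=41.569219
k: max(0,(-1)−(0))=0 … min(3+(-1),3−(0))=2
  k=0: (−1)^1·41.5692/(12)·0.8953^5·0.4454^1 = -0.887676
  k=1: (−1)^2·41.5692/(4)·0.8953^3·0.4454^3 = +0.659131
  k=2: (−1)^3·41.5692/(12)·0.8953^1·0.4454^5 = -0.054381
d^3_{0,-1}(0.9233) = -0.887676 +0.659131 -0.054381 = -0.282926

d=-0.2829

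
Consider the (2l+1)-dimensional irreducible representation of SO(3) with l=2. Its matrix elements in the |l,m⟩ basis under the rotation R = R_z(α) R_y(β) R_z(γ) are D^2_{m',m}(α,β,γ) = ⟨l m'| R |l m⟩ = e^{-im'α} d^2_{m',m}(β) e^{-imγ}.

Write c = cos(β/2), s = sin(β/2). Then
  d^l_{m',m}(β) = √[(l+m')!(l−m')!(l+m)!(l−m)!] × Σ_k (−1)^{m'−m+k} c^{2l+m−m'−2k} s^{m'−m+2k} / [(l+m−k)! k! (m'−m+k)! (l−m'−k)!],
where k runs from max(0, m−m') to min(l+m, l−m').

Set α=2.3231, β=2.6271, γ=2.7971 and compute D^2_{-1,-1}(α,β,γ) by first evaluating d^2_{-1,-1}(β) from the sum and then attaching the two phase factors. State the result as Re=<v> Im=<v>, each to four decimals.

Re=-0.0704 Im=0.1629

D^2_{-1,-1}(2.3231,2.6271,2.7971) = e^{-i·-1·2.3231}·d^2_{-1,-1}(2.6271)·e^{-i·-1·2.7971}. Compute d first:
c=cos(2.6271/2)=0.254418, s=sin(2.6271/2)=0.967094; N=√[1·6·1·6]=6.000000
k∈{0,1} keeps every argument non-negative
  k=0: (−1)^0·6.0000/(6)·0.2544^4·0.9671^0 = +0.004190
  k=1: (−1)^1·6.0000/(2)·0.2544^2·0.9671^2 = -0.181617
d^2_{-1,-1}(2.6271) = +0.004190 -0.181617 = -0.177427
Attach z-rotation phases: D = e^{-i(-1)(2.3231)}·(-0.177427)·e^{-i(-1)(2.7971)} = -0.070368+0.162876i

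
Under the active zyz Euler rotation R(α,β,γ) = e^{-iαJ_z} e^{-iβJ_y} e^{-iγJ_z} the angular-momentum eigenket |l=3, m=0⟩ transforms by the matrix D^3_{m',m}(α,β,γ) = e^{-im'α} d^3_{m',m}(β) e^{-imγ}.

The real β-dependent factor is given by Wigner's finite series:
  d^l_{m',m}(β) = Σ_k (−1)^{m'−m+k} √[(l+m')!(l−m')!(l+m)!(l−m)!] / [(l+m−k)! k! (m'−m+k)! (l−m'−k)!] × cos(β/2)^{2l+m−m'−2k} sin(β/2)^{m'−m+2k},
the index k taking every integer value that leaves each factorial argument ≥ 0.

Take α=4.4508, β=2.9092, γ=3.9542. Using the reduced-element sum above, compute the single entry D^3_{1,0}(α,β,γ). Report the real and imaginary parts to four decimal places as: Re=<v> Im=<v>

Split into d^3_{1,0}(β=2.9092) × two z-phases.
c=cos(2.9092/2)=0.115935, s=sin(2.9092/2)=0.993257; N=√[24·2·6·6]=41.569219
The bounds max(0,m−m')=0 and min(l+m,l−m')=2 give 3 terms
  k=0: (−1)^1·41.5692/(12)·0.1159^5·0.9933^1 = -0.000072
  k=1: (−1)^2·41.5692/(4)·0.1159^3·0.9933^3 = +0.015869
  k=2: (−1)^3·41.5692/(12)·0.1159^1·0.9933^5 = -0.388251
d^3_{1,0}(2.9092) = -0.000072 +0.015869 -0.388251 = -0.372455
D = (-0.258616+0.965980i)·(-0.372455)·(+1.000000+0.000000i) = +0.096323-0.359784i

Re=0.0963 Im=-0.3598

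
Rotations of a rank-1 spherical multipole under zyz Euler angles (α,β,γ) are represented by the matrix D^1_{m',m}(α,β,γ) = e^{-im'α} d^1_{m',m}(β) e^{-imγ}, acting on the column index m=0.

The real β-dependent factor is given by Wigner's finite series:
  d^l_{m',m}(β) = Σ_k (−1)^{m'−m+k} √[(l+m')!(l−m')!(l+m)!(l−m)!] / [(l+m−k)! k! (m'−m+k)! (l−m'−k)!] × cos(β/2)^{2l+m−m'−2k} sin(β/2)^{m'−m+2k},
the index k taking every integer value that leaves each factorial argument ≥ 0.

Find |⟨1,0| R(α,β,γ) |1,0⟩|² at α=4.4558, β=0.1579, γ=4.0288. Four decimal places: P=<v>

P=0.9753

Split into d^1_{0,0}(β=0.1579) × two z-phases.
With c≡cos(β/2)=0.996885 and s≡sin(β/2)=0.078868, N=[1·1·1·1]^{1/2}=1.000000
k: max(0,(0)−(0))=0 … min(1+(0),1−(0))=1
  k=0: (−1)^0·1.0000/(1)·0.9969^2·0.0789^0 = +0.993780
  k=1: (−1)^1·1.0000/(1)·0.9969^0·0.0789^2 = -0.006220
d^1_{0,0}(0.1579) = +0.993780 -0.006220 = +0.987560
|D^1_{0,0}|² = |d^1_{0,0}(β)|² = (+0.987560)² = 0.975274 (the z-rotation phases have unit modulus)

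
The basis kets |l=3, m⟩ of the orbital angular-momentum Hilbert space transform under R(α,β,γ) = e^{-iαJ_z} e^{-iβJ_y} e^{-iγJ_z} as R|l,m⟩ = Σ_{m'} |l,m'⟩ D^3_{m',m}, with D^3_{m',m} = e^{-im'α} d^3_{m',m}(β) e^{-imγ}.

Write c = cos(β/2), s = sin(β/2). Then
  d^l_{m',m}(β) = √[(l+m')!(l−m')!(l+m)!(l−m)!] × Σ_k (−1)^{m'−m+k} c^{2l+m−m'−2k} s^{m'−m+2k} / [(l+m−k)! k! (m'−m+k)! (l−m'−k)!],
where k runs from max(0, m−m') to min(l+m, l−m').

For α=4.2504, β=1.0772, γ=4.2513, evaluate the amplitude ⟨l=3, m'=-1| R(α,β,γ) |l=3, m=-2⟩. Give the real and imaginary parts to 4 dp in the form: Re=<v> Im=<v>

Split into d^3_{-1,-2}(β=1.0772) × two z-phases.
c=cos(1.0772/2)=0.858428, s=sin(1.0772/2)=0.512935; N=√[2·24·1·120]=75.894664
k: max(0,(-2)−(-1))=0 … min(3+(-2),3−(-1))=1
  k=0: (−1)^1·75.8947/(24)·0.8584^5·0.5129^1 = -0.756102
  k=1: (−1)^2·75.8947/(12)·0.8584^3·0.5129^3 = +0.539917
d^3_{-1,-2}(1.0772) = -0.756102 +0.539917 = -0.216185
Phases: e^{-i·(-1)·4.2504}=-0.445729-0.895168i, e^{-i·(-2)·4.2513}=-0.604086+0.796919i ⇒ D=-0.212431-0.040113i

Re=-0.2124 Im=-0.0401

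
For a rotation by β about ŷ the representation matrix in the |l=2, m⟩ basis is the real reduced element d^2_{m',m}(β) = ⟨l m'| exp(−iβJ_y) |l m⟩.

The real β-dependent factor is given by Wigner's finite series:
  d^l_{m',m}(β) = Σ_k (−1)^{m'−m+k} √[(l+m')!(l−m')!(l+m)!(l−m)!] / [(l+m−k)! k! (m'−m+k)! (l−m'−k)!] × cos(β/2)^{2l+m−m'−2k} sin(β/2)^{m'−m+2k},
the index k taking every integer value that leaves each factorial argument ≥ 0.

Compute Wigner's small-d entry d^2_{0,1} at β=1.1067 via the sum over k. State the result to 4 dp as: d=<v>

d=0.4902

d^2_{0,1}(β=1.1067) via Wigner's sum:
With c≡cos(β/2)=0.850769 and s≡sin(β/2)=0.525540, N=[2·2·6·1]^{1/2}=4.898979
k∈{1,2} keeps every argument non-negative
  k=1: (−1)^0·4.8990/(2)·0.8508^3·0.5255^1 = +0.792713
  k=2: (−1)^1·4.8990/(2)·0.8508^1·0.5255^3 = -0.302486
d^2_{0,1}(1.1067) = +0.792713 -0.302486 = +0.490227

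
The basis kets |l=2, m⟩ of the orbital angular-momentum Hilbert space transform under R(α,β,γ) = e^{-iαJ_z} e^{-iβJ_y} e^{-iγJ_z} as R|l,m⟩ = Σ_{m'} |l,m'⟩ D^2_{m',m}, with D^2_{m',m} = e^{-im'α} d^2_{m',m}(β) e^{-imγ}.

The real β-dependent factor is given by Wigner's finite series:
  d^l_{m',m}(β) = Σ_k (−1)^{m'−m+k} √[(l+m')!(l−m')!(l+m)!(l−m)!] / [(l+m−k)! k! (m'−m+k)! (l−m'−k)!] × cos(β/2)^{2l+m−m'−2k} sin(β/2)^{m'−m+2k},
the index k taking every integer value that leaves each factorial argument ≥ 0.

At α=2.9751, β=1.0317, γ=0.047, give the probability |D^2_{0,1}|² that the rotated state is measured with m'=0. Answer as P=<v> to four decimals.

P=0.2911

Split into d^2_{0,1}(β=1.0317) × two z-phases.
Half-angle: c=0.869874, s=0.493274. N=√(2·2·6·1)=4.898979
k∈{1,2} keeps every argument non-negative
  k=1: (−1)^0·4.8990/(2)·0.8699^3·0.4933^1 = +0.795304
  k=2: (−1)^1·4.8990/(2)·0.8699^1·0.4933^3 = -0.255739
d^2_{0,1}(1.0317) = +0.795304 -0.255739 = +0.539564
|D^2_{0,1}|² = |d^2_{0,1}(β)|² = (+0.539564)² = 0.291129 (the z-rotation phases have unit modulus)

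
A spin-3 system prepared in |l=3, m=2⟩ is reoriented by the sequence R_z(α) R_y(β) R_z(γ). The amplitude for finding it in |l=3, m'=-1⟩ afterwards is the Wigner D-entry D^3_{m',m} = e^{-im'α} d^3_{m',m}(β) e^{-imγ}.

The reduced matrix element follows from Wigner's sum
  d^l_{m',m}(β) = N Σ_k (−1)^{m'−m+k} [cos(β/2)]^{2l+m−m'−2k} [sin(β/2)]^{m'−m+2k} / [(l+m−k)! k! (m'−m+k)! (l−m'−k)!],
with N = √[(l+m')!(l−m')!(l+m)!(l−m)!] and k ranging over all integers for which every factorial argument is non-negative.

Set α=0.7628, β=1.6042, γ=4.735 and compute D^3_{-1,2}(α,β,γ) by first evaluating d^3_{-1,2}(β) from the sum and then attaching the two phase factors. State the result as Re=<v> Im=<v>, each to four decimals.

First d^3_{-1,2}(β=1.6042), then the phase factors e^{-i(-1)α} and e^{-i(2)γ}:
With c≡cos(β/2)=0.695199 and s≡sin(β/2)=0.718818, N=[2·24·120·1]^{1/2}=75.894664
Admissible k: 3..4 (factorial args all ≥0)
  k=3: (−1)^0·75.8947/(12)·0.6952^3·0.7188^3 = +0.789247
  k=4: (−1)^1·75.8947/(24)·0.6952^1·0.7188^5 = -0.421893
d^3_{-1,2}(1.6042) = +0.789247 -0.421893 = +0.367354
Attach z-rotation phases: D = e^{-i(-1)(0.7628)}·(+0.367354)·e^{-i(2)(4.735)} = -0.276765-0.241558i

Re=-0.2768 Im=-0.2416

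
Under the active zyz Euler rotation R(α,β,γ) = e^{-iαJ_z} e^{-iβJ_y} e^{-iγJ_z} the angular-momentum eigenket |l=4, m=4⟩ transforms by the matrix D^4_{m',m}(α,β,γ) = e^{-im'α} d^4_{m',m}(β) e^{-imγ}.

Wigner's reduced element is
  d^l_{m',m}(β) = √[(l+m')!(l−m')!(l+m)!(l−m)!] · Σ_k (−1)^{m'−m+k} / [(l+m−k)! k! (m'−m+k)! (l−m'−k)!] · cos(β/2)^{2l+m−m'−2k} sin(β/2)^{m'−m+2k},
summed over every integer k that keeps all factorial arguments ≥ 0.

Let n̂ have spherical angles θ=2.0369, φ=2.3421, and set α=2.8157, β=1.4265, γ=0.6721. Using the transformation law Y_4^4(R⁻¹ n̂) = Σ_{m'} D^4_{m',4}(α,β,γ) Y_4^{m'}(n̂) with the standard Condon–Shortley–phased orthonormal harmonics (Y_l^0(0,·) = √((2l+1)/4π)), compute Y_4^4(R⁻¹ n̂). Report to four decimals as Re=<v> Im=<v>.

Need the full column D^4_{m',4} for m'=−4..4 at α=2.8157, β=1.4265, γ=0.6721.
cos(β/2)=0.756239, sin(β/2)=0.654295
d^4_{-4,4}: single k=8 term ⇒ +0.033588;  D = -0.022158+0.025243i
d^4_{-3,4}: single k=7 term ⇒ +0.109804;  D = +0.095045-0.054986i
d^4_{-2,4}: single k=6 term ⇒ +0.237432;  D = -0.232765+0.046843i
d^4_{-1,4}: single k=5 term ⇒ +0.388097;  D = +0.384956+0.049271i
d^4_{0,4}: single k=4 term ⇒ +0.501511;  D = -0.450886-0.219581i
d^4_{1,4}: single k=3 term ⇒ +0.518455;  D = +0.368910+0.364282i
d^4_{2,4}: single k=2 term ⇒ +0.423723;  D = -0.190317-0.378577i
d^4_{3,4}: single k=1 term ⇒ +0.261778;  D = +0.036510+0.259220i
d^4_{4,4}: single k=0 term ⇒ +0.106973;  D = +0.019779-0.105129i
Y_4^{m'}(θ=2.0369,φ=2.3421) and Σ D·Y over m':
  (-0.0222+0.0252i)·(-0.2814-0.0159i)  (+0.0950-0.0550i)·(-0.2953+0.2713i)  (-0.2328+0.0468i)·(-0.0031+0.1104i)  (+0.3850+0.0493i)·(-0.2100-0.2160i)  (-0.4509-0.2196i)·(-0.1726+0.0000i)  (+0.3689+0.3643i)·(+0.2100-0.2160i)  (-0.1903-0.3786i)·(-0.0031-0.1104i)  (+0.0365+0.2592i)·(+0.2953+0.2713i)  (+0.0198-0.1051i)·(-0.2814+0.0159i)
Y_4^4(R⁻¹ n̂) = +0.048159+0.089171i

Re=0.0482 Im=0.0892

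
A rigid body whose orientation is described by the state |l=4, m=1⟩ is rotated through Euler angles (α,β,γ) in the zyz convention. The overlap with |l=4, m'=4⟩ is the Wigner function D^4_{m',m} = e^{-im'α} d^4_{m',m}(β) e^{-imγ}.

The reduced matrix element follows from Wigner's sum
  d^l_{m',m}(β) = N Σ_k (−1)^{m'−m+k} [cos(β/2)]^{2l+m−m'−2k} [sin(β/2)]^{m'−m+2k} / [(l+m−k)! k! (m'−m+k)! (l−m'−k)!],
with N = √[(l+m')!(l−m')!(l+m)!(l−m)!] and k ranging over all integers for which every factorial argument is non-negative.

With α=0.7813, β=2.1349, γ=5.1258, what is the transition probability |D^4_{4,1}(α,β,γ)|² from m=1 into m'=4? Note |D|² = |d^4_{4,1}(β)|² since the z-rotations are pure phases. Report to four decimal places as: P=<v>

P=0.0173

Split into d^4_{4,1}(β=2.1349) × two z-phases.
Half-angle: c=0.482360, s=0.875973. N=√(40320·1·120·6)=5387.986637
k∈{0} keeps every argument non-negative
  k=0: (−1)^3·5387.9866/(720)·0.4824^5·0.8760^3 = -0.131347
d^4_{4,1}(2.1349) = -0.131347
|D^4_{4,1}|² = |d^4_{4,1}(β)|² = (-0.131347)² = 0.017252 (the z-rotation phases have unit modulus)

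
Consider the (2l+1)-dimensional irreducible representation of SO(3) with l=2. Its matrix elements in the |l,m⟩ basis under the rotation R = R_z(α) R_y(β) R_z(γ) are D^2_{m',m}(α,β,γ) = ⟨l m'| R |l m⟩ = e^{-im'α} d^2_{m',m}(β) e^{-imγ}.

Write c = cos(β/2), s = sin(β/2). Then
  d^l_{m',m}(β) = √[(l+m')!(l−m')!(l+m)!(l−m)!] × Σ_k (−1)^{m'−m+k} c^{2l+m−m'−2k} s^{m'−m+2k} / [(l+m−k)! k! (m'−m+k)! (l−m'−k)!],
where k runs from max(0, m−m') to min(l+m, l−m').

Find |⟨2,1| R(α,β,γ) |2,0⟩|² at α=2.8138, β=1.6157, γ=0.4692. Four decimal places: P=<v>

Split into d^2_{1,0}(β=1.6157) × two z-phases.
With c≡cos(β/2)=0.691054 and s≡sin(β/2)=0.722803, N=[6·1·2·2]^{1/2}=4.898979
Admissible k: 0..1 (factorial args all ≥0)
  k=0: (−1)^1·4.8990/(2)·0.6911^3·0.7228^1 = -0.584294
  k=1: (−1)^2·4.8990/(2)·0.6911^1·0.7228^3 = +0.639216
d^2_{1,0}(1.6157) = -0.584294 +0.639216 = +0.054922
|D^2_{1,0}|² = |d^2_{1,0}(β)|² = (+0.054922)² = 0.003016 (the z-rotation phases have unit modulus)

P=0.0030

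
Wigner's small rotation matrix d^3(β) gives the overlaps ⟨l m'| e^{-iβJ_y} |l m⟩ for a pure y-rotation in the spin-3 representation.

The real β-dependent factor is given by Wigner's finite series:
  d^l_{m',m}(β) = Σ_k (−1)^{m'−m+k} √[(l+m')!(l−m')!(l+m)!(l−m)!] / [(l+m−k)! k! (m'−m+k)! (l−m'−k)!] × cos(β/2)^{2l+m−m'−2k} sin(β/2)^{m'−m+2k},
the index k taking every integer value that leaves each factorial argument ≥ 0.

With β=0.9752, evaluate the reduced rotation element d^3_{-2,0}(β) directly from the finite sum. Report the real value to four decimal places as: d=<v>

d=0.5264

d^3_{-2,0}(β=0.9752) via Wigner's sum:
Half-angle: c=0.883460, s=0.468507. N=√(1·120·6·6)=65.726707
k∈{2,3} keeps every argument non-negative
  k=2: (−1)^0·65.7267/(12)·0.8835^4·0.4685^2 = +0.732386
  k=3: (−1)^1·65.7267/(12)·0.8835^2·0.4685^4 = -0.205967
d^3_{-2,0}(0.9752) = +0.732386 -0.205967 = +0.526418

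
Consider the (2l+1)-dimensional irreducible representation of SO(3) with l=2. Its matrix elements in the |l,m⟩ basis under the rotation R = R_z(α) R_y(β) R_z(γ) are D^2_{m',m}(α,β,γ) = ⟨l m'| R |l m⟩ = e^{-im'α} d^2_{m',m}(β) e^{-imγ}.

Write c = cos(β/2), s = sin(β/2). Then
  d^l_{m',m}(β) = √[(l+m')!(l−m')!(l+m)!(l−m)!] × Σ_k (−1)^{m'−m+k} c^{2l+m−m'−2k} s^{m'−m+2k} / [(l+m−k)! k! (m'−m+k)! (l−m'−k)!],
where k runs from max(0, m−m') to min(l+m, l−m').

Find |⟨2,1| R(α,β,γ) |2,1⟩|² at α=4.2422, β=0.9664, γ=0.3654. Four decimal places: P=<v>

D^2_{1,1}(4.2422,0.9664,0.3654) = e^{-i·1·4.2422}·d^2_{1,1}(0.9664)·e^{-i·1·0.3654}. Compute d first:
Half-angle: c=0.885513, s=0.464615. N=√(6·1·6·1)=6.000000
The bounds max(0,m−m')=0 and min(l+m,l−m')=1 give 2 terms
  k=0: (−1)^0·6.0000/(6)·0.8855^4·0.4646^0 = +0.614864
  k=1: (−1)^1·6.0000/(2)·0.8855^2·0.4646^2 = -0.507806
d^2_{1,1}(0.9664) = +0.614864 -0.507806 = +0.107058
|D^2_{1,1}|² = |d^2_{1,1}(β)|² = (+0.107058)² = 0.011461 (the z-rotation phases have unit modulus)

P=0.0115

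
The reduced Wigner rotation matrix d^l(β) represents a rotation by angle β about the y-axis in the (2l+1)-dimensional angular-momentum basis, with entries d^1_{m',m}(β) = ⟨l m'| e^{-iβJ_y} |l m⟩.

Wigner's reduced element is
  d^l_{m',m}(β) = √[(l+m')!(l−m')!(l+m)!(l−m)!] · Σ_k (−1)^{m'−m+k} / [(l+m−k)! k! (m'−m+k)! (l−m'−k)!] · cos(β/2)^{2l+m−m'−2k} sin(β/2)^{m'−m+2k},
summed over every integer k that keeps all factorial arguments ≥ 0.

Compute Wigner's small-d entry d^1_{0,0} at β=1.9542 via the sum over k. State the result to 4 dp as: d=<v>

d=-0.3741

d^1_{0,0}(β=1.9542) via Wigner's sum:
Half-angle: c=0.559429, s=0.828879. N=√(1·1·1·1)=1.000000
k∈{0,1} keeps every argument non-negative
  k=0: (−1)^0·1.0000/(1)·0.5594^2·0.8289^0 = +0.312960
  k=1: (−1)^1·1.0000/(1)·0.5594^0·0.8289^2 = -0.687040
d^1_{0,0}(1.9542) = +0.312960 -0.687040 = -0.374079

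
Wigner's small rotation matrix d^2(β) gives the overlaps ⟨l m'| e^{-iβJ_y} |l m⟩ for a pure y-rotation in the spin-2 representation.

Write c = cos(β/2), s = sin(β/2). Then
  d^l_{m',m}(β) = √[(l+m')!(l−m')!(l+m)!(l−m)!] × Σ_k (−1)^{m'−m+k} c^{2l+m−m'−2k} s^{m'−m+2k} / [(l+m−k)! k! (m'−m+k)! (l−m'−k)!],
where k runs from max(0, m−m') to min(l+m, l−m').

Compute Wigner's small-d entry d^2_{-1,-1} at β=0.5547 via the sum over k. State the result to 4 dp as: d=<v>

d^2_{-1,-1}(β=0.5547) via Wigner's sum:
With c≡cos(β/2)=0.961784 and s≡sin(β/2)=0.273808, N=[1·6·1·6]^{1/2}=6.000000
k: max(0,(-1)−(-1))=0 … min(2+(-1),2−(-1))=1
  k=0: (−1)^0·6.0000/(6)·0.9618^4·0.2738^0 = +0.855679
  k=1: (−1)^1·6.0000/(2)·0.9618^2·0.2738^2 = -0.208050
d^2_{-1,-1}(0.5547) = +0.855679 -0.208050 = +0.647629

d=0.6476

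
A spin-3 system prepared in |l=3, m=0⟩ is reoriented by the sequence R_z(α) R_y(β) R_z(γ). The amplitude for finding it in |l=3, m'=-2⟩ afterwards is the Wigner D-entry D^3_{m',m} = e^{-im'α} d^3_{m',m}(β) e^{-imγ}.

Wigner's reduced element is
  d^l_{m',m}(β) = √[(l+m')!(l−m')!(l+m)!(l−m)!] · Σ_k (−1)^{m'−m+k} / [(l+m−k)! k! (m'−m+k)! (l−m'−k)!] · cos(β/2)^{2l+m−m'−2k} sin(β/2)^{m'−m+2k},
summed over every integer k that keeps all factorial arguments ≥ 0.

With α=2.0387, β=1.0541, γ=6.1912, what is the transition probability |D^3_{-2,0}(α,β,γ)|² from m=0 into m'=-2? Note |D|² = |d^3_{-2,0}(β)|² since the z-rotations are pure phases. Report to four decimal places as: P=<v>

D^3_{-2,0}(2.0387,1.0541,6.1912) = e^{-i·-2·2.0387}·d^3_{-2,0}(1.0541)·e^{-i·0·6.1912}. Compute d first:
c=cos(1.0541/2)=0.864295, s=sin(1.0541/2)=0.502986; N=√[1·120·6·6]=65.726707
k: max(0,(0)−(-2))=2 … min(3+(0),3−(-2))=3
  k=2: (−1)^0·65.7267/(12)·0.8643^4·0.5030^2 = +0.773249
  k=3: (−1)^1·65.7267/(12)·0.8643^2·0.5030^4 = -0.261883
d^3_{-2,0}(1.0541) = +0.773249 -0.261883 = +0.511366
|D^3_{-2,0}|² = |d^3_{-2,0}(β)|² = (+0.511366)² = 0.261495 (the z-rotation phases have unit modulus)

P=0.2615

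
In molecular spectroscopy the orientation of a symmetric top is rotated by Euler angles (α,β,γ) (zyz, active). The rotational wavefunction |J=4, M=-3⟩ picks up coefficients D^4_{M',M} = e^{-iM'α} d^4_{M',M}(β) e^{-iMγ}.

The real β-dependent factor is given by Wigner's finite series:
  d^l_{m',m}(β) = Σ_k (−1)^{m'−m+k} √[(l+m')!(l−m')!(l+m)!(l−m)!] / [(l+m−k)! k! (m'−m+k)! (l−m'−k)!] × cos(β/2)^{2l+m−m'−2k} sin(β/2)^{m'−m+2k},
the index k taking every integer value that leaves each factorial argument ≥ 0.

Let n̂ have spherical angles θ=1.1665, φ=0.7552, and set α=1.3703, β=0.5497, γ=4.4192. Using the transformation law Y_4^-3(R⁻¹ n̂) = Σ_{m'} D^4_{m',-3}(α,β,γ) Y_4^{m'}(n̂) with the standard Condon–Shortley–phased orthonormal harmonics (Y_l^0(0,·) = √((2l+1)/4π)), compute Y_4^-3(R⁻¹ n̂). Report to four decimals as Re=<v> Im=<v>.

Re=-0.2879 Im=-0.0591

Need the full column D^4_{m',-3} for m'=−4..4 at α=1.3703, β=0.5497, γ=4.4192.
cos(β/2)=0.962466, sin(β/2)=0.271403
d^4_{-4,-3}: single k=1 term ⇒ +0.587295;  D = +0.583697-0.064914i
d^4_{-3,-3}: k∈[0..1] ⇒ +0.736348 -0.409862 = +0.326485;  D = +0.029260-0.325171i
d^4_{-2,-3}: k∈[0..1] ⇒ -0.776919 +0.185334 = -0.591585;  D = +0.566843+0.169299i
d^4_{-1,-3}: k∈[0..1] ⇒ +0.464740 -0.061591 = +0.403149;  D = -0.189993+0.355573i
d^4_{0,-3}: k∈[0..1] ⇒ -0.195359 +0.015534 = -0.179824;  D = -0.138548-0.114635i
d^4_{1,-3}: k∈[0..1] ⇒ +0.061591 -0.002938 = +0.058652;  D = +0.045641-0.036838i
d^4_{2,-3}: k∈[0..1] ⇒ -0.014737 +0.000391 = -0.014346;  D = +0.006607+0.012735i
d^4_{3,-3}: k∈[0..1] ⇒ +0.002592 -0.000029 = +0.002562;  D = -0.002464+0.000703i
d^4_{4,-3}: single k=0 term ⇒ -0.000295;  D = -0.000023-0.000294i
Y_4^{m'}(θ=1.1665,φ=0.7552) and Σ D·Y over m':
  (+0.5837-0.0649i)·(-0.3139-0.0381i)  (+0.0293-0.3252i)·(-0.2450-0.2939i)  (+0.5668+0.1693i)·(+0.0014-0.0235i)  (-0.1900+0.3556i)·(-0.2388+0.2248i)  (-0.1385-0.1146i)·(-0.0851+0.0000i)  (+0.0456-0.0368i)·(+0.2388+0.2248i)  (+0.0066+0.0127i)·(+0.0014+0.0235i)  (-0.0025+0.0007i)·(+0.2450-0.2939i)  (-0.0000-0.0003i)·(-0.3139+0.0381i)
Y_4^-3(R⁻¹ n̂) = -0.287905-0.059118i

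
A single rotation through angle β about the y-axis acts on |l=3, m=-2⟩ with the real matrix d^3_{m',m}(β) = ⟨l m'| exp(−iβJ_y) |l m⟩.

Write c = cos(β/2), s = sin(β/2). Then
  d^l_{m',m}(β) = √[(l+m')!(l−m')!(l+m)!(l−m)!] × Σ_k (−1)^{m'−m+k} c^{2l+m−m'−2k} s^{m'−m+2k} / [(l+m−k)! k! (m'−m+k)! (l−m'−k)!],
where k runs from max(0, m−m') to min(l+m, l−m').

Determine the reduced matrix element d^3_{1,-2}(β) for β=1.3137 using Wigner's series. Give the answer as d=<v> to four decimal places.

d^3_{1,-2}(β=1.3137) via Wigner's sum:
c=cos(1.3137/2)=0.791920, s=sin(1.3137/2)=0.610625; N=√[24·2·1·120]=75.894664
k: max(0,(-2)−(1))=0 … min(3+(-2),3−(1))=1
  k=0: (−1)^3·75.8947/(12)·0.7919^3·0.6106^3 = -0.715151
  k=1: (−1)^4·75.8947/(24)·0.7919^1·0.6106^5 = +0.212596
d^3_{1,-2}(1.3137) = -0.715151 +0.212596 = -0.502555

d=-0.5026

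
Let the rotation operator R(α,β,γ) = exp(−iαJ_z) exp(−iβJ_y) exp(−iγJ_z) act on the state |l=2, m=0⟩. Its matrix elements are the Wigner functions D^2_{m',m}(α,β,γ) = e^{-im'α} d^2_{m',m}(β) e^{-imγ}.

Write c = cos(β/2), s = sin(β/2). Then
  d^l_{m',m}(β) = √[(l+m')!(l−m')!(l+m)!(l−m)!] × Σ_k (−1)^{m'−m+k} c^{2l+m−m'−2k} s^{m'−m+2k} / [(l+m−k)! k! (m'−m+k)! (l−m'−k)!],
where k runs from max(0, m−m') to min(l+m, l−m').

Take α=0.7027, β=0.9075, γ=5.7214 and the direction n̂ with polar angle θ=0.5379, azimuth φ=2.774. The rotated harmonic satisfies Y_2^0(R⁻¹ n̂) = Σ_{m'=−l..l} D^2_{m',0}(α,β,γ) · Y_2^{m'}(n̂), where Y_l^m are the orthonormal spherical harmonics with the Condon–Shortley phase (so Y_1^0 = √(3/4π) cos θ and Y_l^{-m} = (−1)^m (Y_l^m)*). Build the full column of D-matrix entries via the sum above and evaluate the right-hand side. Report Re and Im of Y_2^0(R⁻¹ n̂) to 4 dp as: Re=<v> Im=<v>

Need the full column D^2_{m',0} for m'=−2..2 at α=0.7027, β=0.9075, γ=5.7214.
cos(β/2)=0.898810, sin(β/2)=0.438339
d^2_{-2,0}: single k=2 term ⇒ +0.380217;  D = +0.062600+0.375028i
d^2_{-1,0}: k∈[1..2] ⇒ +0.779631 -0.185427 = +0.594203;  D = +0.453437+0.384022i
d^2_{0,0}: k∈[0..2] ⇒ +0.652636 -0.620892 +0.036918 = +0.068662;  D = +0.068662+0.000000i
d^2_{1,0}: k∈[0..1] ⇒ -0.779631 +0.185427 = -0.594203;  D = -0.453437+0.384022i
d^2_{2,0}: single k=0 term ⇒ +0.380217;  D = +0.062600-0.375028i
Y_2^{m'}(θ=0.5379,φ=2.774) and Σ D·Y over m':
  (+0.0626+0.3750i)·(+0.0752+0.0680i)  (+0.4534+0.3840i)·(-0.3172-0.1222i)  (+0.0687+0.0000i)·(+0.3824+0.0000i)  (-0.4534+0.3840i)·(+0.3172-0.1222i)  (+0.0626-0.3750i)·(+0.0752-0.0680i)
Y_2^0(R⁻¹ n̂) = -0.209178-0.000000i

Re=-0.2092 Im=0.0000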